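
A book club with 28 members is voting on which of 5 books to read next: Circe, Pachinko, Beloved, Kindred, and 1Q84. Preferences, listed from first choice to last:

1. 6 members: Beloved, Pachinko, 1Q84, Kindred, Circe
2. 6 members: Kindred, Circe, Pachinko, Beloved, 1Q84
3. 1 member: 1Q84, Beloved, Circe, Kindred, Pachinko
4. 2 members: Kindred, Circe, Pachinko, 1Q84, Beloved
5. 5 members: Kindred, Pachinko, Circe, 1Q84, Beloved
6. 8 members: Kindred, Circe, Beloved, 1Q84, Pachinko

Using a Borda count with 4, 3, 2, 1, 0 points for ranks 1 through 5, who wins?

Kindred

Circe: 6·0 + 6·3 + 1·2 + 2·3 + 5·2 + 8·3 = 60
Pachinko: 6·3 + 6·2 + 1·0 + 2·2 + 5·3 + 8·0 = 49
Beloved: 6·4 + 6·1 + 1·3 + 2·0 + 5·0 + 8·2 = 49
Kindred: 6·1 + 6·4 + 1·1 + 2·4 + 5·4 + 8·4 = 91
1Q84: 6·2 + 6·0 + 1·4 + 2·1 + 5·1 + 8·1 = 31
Kindred has the highest Borda score (91).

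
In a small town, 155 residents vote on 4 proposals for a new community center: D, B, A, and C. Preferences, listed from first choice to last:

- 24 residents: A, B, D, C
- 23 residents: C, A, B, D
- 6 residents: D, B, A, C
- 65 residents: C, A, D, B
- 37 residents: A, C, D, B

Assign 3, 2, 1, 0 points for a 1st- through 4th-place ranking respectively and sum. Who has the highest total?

A

D: 24·1 + 23·0 + 6·3 + 65·1 + 37·1 = 144
B: 24·2 + 23·1 + 6·2 + 65·0 + 37·0 = 83
A: 24·3 + 23·2 + 6·1 + 65·2 + 37·3 = 365
C: 24·0 + 23·3 + 6·0 + 65·3 + 37·2 = 338
A has the highest Borda score (365).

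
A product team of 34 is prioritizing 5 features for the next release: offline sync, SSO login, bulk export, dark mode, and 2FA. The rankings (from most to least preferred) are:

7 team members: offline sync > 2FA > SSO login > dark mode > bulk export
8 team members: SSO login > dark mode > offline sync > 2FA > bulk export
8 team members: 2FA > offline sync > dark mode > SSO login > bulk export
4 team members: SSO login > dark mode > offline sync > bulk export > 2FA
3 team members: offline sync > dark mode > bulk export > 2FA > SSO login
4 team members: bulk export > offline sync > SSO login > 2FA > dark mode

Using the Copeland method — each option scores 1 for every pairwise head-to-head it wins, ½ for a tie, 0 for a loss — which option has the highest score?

offline sync

offline sync: beats SSO login, bulk export, dark mode, and 2FA → score 4.
SSO login: beats bulk export and dark mode; loses to offline sync and 2FA → score 2.
bulk export: loses to offline sync, SSO login, dark mode, and 2FA → score 0.
dark mode: beats bulk export; loses to offline sync, SSO login, and 2FA → score 1.
2FA: beats SSO login, bulk export, and dark mode; loses to offline sync → score 3.
offline sync has the best pairwise record.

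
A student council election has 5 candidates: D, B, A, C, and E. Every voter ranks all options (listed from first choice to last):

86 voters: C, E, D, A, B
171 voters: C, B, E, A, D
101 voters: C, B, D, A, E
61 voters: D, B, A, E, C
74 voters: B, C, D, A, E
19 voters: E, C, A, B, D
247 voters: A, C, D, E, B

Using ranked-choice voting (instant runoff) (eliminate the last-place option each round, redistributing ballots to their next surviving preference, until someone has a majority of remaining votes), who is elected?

Round 1: D 61, B 74, A 247, C 358, E 19. Eliminate E.
Round 2: D 61, B 74, A 247, C 377. Eliminate D.
Round 3: B 135, A 247, C 377. Eliminate B.
Round 4: A 308, C 451. C has a majority.

C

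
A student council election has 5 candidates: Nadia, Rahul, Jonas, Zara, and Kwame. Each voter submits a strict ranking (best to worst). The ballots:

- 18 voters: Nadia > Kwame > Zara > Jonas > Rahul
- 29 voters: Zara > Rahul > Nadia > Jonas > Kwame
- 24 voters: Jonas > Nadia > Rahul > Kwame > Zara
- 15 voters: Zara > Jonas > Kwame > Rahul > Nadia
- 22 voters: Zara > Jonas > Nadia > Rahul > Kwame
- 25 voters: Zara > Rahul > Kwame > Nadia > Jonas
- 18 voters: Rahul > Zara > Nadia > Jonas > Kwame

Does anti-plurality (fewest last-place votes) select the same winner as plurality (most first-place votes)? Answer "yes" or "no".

Anti-plurality — last-place votes: Nadia 15, Rahul 18, Jonas 25, Zara 24, Kwame 69. Winner: Nadia.
Plurality — first-place votes: Nadia 18, Rahul 18, Jonas 24, Zara 91, Kwame 0. Winner: Zara.
The two methods disagree.

no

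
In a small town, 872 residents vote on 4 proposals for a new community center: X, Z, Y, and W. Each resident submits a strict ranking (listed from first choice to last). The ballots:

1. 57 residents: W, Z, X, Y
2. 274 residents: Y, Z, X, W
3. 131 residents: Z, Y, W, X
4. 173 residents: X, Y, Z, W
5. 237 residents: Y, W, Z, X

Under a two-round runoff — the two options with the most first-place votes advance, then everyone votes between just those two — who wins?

Y

Round 1 first-place votes: X 173, Z 131, Y 511, W 57.
Y and X advance.
Runoff: Y is preferred to X by 642 voters; X by 230.
Y wins the runoff.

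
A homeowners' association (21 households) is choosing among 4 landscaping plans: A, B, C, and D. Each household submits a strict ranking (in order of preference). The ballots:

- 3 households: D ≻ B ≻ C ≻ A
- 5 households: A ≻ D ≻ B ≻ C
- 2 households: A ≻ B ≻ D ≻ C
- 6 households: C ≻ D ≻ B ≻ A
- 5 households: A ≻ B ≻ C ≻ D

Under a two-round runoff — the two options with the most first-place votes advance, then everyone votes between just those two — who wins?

A

Round 1 first-place votes: A 12, B 0, C 6, D 3.
A and C advance.
Runoff: A is preferred to C by 12 voters; C by 9.
A wins the runoff.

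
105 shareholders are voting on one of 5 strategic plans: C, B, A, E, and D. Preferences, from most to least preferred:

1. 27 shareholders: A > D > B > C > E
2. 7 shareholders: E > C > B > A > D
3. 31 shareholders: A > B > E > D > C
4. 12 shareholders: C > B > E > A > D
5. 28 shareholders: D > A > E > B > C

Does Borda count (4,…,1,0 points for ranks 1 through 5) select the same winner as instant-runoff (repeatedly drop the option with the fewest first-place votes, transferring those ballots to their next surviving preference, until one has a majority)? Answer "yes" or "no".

yes

Borda — scores: C 96, B 225, A 335, E 170, D 224. Winner: A.
Instant-runoff — R1 C 12, B 0, A 58, E 7, D 28 (A winner). Winner: A.
The two methods agree.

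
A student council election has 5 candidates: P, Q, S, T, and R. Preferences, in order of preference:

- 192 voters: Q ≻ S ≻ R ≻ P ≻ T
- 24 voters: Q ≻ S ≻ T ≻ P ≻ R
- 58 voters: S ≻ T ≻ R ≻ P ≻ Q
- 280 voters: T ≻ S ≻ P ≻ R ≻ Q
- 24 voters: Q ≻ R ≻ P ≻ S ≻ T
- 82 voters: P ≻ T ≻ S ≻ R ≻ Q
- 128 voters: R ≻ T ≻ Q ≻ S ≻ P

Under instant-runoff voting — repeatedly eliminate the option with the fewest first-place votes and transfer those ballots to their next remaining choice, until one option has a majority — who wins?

Round 1: P 82, Q 240, S 58, T 280, R 128. Eliminate S.
Round 2: P 82, Q 240, T 338, R 128. Eliminate P.
Round 3: Q 240, T 420, R 128. T has a majority.

T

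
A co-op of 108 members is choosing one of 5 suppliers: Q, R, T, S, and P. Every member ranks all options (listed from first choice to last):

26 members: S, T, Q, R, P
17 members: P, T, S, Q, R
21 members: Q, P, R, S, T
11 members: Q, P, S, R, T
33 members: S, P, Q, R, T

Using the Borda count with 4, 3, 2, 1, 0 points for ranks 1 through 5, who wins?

Q: 26·2 + 17·1 + 21·4 + 11·4 + 33·2 = 263
R: 26·1 + 17·0 + 21·2 + 11·1 + 33·1 = 112
T: 26·3 + 17·3 + 21·0 + 11·0 + 33·0 = 129
S: 26·4 + 17·2 + 21·1 + 11·2 + 33·4 = 313
P: 26·0 + 17·4 + 21·3 + 11·3 + 33·3 = 263
S has the highest Borda score (313).

S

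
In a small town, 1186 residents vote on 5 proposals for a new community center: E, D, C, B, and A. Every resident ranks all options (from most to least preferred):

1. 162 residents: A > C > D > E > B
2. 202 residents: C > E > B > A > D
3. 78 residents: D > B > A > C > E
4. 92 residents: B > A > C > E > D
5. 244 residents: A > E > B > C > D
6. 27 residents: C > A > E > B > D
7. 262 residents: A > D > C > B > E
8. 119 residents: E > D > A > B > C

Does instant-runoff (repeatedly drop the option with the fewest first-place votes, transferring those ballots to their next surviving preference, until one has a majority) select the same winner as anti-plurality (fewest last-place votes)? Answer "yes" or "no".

yes

Instant-runoff — R1 E 119, D 78, C 229, B 92, A 668 (A winner). Winner: A.
Anti-plurality — last-place votes: E 340, D 565, C 119, B 162, A 0. Winner: A.
The two methods agree.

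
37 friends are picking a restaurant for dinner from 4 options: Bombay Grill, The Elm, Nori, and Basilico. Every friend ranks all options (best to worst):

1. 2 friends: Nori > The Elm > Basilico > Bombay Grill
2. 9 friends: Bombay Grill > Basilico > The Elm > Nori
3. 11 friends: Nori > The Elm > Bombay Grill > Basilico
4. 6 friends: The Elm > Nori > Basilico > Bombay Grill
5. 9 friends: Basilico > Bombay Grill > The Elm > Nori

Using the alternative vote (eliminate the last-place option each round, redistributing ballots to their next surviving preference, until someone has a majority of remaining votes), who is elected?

Round 1: Bombay Grill 9, The Elm 6, Nori 13, Basilico 9. Eliminate The Elm.
Round 2: Bombay Grill 9, Nori 19, Basilico 9. Nori has a majority.

Nori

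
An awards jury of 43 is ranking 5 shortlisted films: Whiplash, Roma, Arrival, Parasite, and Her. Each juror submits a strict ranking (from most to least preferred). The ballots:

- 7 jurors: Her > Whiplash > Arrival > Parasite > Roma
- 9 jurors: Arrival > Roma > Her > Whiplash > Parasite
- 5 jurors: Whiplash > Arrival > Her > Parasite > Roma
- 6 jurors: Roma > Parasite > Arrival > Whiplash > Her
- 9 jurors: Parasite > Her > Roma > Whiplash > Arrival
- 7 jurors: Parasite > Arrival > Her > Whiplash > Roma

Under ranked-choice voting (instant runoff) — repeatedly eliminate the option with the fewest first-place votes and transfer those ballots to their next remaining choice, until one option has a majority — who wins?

Parasite

Round 1: Whiplash 5, Roma 6, Arrival 9, Parasite 16, Her 7. Eliminate Whiplash.
Round 2: Roma 6, Arrival 14, Parasite 16, Her 7. Eliminate Roma.
Round 3: Arrival 14, Parasite 22, Her 7. Parasite has a majority.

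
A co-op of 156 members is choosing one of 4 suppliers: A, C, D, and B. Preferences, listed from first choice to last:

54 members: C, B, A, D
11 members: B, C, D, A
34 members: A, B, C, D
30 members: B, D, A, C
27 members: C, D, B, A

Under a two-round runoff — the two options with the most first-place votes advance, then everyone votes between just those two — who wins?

Round 1 first-place votes: A 34, C 81, D 0, B 41.
C and B advance.
Runoff: C is preferred to B by 81 voters; B by 75.
C wins the runoff.

C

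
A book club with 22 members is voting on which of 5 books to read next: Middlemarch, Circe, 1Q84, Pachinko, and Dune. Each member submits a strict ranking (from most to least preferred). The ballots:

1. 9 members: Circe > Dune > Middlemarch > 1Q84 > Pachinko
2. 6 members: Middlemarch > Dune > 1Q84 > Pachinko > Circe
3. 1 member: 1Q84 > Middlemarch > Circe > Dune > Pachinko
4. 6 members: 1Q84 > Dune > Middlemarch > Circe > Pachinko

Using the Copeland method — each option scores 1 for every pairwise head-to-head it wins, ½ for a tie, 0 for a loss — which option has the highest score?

Dune

Middlemarch: beats Circe, 1Q84, and Pachinko; loses to Dune → score 3.
Circe: beats Pachinko; loses to Middlemarch, 1Q84, and Dune → score 1.
1Q84: beats Circe and Pachinko; loses to Middlemarch and Dune → score 2.
Pachinko: loses to Middlemarch, Circe, 1Q84, and Dune → score 0.
Dune: beats Middlemarch, Circe, 1Q84, and Pachinko → score 4.
Dune has the best pairwise record.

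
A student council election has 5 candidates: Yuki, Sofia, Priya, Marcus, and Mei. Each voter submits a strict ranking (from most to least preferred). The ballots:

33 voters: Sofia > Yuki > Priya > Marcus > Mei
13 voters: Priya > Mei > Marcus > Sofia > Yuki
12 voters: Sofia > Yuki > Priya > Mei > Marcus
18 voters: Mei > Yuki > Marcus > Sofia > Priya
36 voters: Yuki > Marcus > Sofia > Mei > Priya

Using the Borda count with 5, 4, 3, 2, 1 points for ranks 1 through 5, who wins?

Yuki

Yuki: 33·4 + 13·1 + 12·4 + 18·4 + 36·5 = 445
Sofia: 33·5 + 13·2 + 12·5 + 18·2 + 36·3 = 395
Priya: 33·3 + 13·5 + 12·3 + 18·1 + 36·1 = 254
Marcus: 33·2 + 13·3 + 12·1 + 18·3 + 36·4 = 315
Mei: 33·1 + 13·4 + 12·2 + 18·5 + 36·2 = 271
Yuki has the highest Borda score (445).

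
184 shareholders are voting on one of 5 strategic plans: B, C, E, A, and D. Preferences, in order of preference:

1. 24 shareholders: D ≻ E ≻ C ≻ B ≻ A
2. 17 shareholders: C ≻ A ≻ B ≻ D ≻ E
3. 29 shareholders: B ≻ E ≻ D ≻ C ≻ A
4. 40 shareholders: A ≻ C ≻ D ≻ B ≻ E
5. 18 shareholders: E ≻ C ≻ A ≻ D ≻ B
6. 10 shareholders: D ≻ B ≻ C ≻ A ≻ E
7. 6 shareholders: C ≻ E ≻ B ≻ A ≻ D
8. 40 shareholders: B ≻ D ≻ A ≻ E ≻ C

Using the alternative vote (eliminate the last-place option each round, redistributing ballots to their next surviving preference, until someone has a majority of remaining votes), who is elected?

C

Round 1: B 69, C 23, E 18, A 40, D 34. Eliminate E.
Round 2: B 69, C 41, A 40, D 34. Eliminate D.
Round 3: B 79, C 65, A 40. Eliminate A.
Round 4: B 79, C 105. C has a majority.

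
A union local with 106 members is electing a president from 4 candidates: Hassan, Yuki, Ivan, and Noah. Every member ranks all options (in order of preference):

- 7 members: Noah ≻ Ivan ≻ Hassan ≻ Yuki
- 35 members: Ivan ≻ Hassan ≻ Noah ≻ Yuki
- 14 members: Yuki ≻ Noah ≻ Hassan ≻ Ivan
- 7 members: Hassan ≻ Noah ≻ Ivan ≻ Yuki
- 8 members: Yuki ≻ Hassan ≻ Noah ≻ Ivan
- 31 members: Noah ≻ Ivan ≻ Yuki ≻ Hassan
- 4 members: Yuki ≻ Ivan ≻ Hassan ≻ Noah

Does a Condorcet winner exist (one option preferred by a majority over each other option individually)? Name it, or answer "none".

Checking pairwise contests:
Yuki beats Hassan 57–49.
Ivan beats Yuki 80–26.
Noah beats Ivan 67–39.
Hassan beats Noah 54–52.
Every option loses at least one head-to-head, so there is no Condorcet winner.

none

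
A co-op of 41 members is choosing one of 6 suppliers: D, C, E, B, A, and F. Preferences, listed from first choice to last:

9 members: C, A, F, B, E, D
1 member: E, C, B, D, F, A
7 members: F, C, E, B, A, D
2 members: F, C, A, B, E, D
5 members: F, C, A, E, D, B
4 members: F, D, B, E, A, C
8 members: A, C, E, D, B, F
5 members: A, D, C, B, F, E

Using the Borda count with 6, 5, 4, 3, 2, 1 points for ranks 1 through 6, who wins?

D: 9·1 + 1·3 + 7·1 + 2·1 + 5·2 + 4·5 + 8·3 + 5·5 = 100
C: 9·6 + 1·5 + 7·5 + 2·5 + 5·5 + 4·1 + 8·5 + 5·4 = 193
E: 9·2 + 1·6 + 7·4 + 2·2 + 5·3 + 4·3 + 8·4 + 5·1 = 120
B: 9·3 + 1·4 + 7·3 + 2·3 + 5·1 + 4·4 + 8·2 + 5·3 = 110
A: 9·5 + 1·1 + 7·2 + 2·4 + 5·4 + 4·2 + 8·6 + 5·6 = 174
F: 9·4 + 1·2 + 7·6 + 2·6 + 5·6 + 4·6 + 8·1 + 5·2 = 164
C has the highest Borda score (193).

C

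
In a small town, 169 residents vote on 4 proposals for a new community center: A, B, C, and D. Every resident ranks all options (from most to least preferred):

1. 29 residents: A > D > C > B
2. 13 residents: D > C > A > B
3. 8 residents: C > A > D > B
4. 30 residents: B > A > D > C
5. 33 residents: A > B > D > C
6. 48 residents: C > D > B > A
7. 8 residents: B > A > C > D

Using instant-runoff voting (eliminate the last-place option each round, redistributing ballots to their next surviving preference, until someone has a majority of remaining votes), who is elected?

Round 1: A 62, B 38, C 56, D 13. Eliminate D.
Round 2: A 62, B 38, C 69. Eliminate B.
Round 3: A 100, C 69. A has a majority.

A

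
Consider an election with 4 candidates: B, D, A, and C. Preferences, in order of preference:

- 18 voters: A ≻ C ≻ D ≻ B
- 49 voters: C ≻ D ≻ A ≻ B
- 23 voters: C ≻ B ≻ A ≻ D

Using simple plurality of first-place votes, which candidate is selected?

C

First-place votes: B 0, D 0, A 18, C 72.
C has the most first-place votes.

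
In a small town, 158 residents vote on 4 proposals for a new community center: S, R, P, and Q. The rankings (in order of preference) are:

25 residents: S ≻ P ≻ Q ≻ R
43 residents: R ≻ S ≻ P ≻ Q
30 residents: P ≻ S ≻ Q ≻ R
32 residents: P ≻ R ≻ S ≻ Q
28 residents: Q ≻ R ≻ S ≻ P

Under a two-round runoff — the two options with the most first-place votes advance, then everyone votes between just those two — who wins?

Round 1 first-place votes: S 25, R 43, P 62, Q 28.
P and R advance.
Runoff: P is preferred to R by 87 voters; R by 71.
P wins the runoff.

P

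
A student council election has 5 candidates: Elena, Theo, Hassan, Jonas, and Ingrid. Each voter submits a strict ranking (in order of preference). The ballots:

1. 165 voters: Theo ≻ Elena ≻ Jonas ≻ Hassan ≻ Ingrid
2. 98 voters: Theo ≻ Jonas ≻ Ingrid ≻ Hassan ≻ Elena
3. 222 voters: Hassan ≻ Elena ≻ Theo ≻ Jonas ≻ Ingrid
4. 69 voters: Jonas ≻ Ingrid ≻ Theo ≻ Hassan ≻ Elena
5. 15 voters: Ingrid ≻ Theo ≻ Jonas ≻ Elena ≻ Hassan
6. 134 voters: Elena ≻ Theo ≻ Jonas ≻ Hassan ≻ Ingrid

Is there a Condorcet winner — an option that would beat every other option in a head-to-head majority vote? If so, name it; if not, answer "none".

none

Checking pairwise contests:
Hassan beats Elena 389–314.
Elena beats Theo 356–347.
Theo beats Hassan 481–222.
Elena beats Jonas 521–182.
Elena beats Ingrid 521–182.
Every option loses at least one head-to-head, so there is no Condorcet winner.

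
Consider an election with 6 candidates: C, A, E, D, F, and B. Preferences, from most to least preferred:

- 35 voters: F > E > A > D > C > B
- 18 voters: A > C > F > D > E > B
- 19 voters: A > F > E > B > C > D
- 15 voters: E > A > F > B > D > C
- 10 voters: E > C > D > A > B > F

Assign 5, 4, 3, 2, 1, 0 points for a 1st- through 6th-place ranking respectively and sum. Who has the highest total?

A

C: 35·1 + 18·4 + 19·1 + 15·0 + 10·4 = 166
A: 35·3 + 18·5 + 19·5 + 15·4 + 10·2 = 370
E: 35·4 + 18·1 + 19·3 + 15·5 + 10·5 = 340
D: 35·2 + 18·2 + 19·0 + 15·1 + 10·3 = 151
F: 35·5 + 18·3 + 19·4 + 15·3 + 10·0 = 350
B: 35·0 + 18·0 + 19·2 + 15·2 + 10·1 = 78
A has the highest Borda score (370).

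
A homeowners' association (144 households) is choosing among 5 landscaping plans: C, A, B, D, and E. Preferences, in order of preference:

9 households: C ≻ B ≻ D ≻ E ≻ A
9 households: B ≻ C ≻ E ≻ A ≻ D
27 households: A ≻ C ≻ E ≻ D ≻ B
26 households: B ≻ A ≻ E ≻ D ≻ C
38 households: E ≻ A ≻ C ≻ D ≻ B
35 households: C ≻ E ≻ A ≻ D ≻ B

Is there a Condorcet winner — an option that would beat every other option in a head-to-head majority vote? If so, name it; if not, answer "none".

none

Checking pairwise contests:
A beats C 91–53.
E beats A 91–53.
C beats B 109–35.
C beats D 118–26.
C beats E 80–64.
Every option loses at least one head-to-head, so there is no Condorcet winner.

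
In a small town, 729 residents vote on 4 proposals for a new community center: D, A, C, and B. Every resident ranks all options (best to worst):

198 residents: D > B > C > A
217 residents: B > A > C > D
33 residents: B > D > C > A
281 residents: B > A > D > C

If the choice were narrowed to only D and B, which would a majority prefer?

Voters preferring D to B: 198; preferring B to D: 531.
B wins the head-to-head.

B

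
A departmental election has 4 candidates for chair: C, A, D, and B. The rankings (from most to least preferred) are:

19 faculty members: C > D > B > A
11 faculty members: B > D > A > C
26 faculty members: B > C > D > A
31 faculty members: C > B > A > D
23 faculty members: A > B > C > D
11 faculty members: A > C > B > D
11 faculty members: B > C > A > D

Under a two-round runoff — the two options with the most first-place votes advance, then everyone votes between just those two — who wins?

Round 1 first-place votes: C 50, A 34, D 0, B 48.
C and B advance.
Runoff: C is preferred to B by 61 voters; B by 71.
B wins the runoff.

B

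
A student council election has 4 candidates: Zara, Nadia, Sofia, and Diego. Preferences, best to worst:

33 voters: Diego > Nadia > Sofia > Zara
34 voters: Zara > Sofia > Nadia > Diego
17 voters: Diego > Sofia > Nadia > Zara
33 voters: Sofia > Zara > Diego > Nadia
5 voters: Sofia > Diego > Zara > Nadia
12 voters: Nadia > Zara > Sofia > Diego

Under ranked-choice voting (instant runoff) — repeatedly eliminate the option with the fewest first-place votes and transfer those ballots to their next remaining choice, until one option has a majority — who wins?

Round 1: Zara 34, Nadia 12, Sofia 38, Diego 50. Eliminate Nadia.
Round 2: Zara 46, Sofia 38, Diego 50. Eliminate Sofia.
Round 3: Zara 79, Diego 55. Zara has a majority.

Zara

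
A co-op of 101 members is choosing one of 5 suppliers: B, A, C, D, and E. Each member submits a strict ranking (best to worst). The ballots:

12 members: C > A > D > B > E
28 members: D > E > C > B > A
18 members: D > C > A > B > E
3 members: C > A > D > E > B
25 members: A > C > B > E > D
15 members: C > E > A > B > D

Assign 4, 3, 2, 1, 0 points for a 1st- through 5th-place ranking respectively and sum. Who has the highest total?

B: 12·1 + 28·1 + 18·1 + 3·0 + 25·2 + 15·1 = 123
A: 12·3 + 28·0 + 18·2 + 3·3 + 25·4 + 15·2 = 211
C: 12·4 + 28·2 + 18·3 + 3·4 + 25·3 + 15·4 = 305
D: 12·2 + 28·4 + 18·4 + 3·2 + 25·0 + 15·0 = 214
E: 12·0 + 28·3 + 18·0 + 3·1 + 25·1 + 15·3 = 157
C has the highest Borda score (305).

C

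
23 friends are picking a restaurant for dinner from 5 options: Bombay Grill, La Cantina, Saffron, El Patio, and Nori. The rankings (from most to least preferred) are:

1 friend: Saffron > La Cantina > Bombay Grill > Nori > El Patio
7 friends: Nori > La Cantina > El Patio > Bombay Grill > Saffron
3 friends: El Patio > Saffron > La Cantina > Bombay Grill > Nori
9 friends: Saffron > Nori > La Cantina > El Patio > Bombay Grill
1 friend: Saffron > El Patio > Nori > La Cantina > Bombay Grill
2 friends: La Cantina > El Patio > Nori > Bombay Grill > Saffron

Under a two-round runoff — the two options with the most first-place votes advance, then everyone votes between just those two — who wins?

Saffron

Round 1 first-place votes: Bombay Grill 0, La Cantina 2, Saffron 11, El Patio 3, Nori 7.
Saffron and Nori advance.
Runoff: Saffron is preferred to Nori by 14 voters; Nori by 9.
Saffron wins the runoff.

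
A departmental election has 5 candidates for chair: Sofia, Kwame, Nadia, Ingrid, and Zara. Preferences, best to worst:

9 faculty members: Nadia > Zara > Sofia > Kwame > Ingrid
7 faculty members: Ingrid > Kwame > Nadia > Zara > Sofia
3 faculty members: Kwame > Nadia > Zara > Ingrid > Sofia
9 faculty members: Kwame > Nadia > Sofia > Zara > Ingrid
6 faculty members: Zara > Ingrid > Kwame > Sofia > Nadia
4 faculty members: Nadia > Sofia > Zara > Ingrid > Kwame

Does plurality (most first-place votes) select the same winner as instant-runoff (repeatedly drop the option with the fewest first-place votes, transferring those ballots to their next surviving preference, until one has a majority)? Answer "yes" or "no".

Plurality — first-place votes: Sofia 0, Kwame 12, Nadia 13, Ingrid 7, Zara 6. Winner: Nadia.
Instant-runoff — R1 Sofia 0, Kwame 12, Nadia 13, Ingrid 7, Zara 6 (Sofia out); R2 Kwame 12, Nadia 13, Ingrid 7, Zara 6 (Zara out); R3 Kwame 12, Nadia 13, Ingrid 13 (Kwame out); R4 Nadia 25, Ingrid 13 (Nadia winner). Winner: Nadia.
The two methods agree.

yes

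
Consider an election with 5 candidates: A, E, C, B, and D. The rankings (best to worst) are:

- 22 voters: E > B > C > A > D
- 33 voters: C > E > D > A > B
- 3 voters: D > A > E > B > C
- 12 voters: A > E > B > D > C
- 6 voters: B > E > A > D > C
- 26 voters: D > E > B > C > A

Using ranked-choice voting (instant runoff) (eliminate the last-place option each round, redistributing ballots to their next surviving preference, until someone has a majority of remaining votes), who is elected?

E

Round 1: A 12, E 22, C 33, B 6, D 29. Eliminate B.
Round 2: A 12, E 28, C 33, D 29. Eliminate A.
Round 3: E 40, C 33, D 29. Eliminate D.
Round 4: E 69, C 33. E has a majority.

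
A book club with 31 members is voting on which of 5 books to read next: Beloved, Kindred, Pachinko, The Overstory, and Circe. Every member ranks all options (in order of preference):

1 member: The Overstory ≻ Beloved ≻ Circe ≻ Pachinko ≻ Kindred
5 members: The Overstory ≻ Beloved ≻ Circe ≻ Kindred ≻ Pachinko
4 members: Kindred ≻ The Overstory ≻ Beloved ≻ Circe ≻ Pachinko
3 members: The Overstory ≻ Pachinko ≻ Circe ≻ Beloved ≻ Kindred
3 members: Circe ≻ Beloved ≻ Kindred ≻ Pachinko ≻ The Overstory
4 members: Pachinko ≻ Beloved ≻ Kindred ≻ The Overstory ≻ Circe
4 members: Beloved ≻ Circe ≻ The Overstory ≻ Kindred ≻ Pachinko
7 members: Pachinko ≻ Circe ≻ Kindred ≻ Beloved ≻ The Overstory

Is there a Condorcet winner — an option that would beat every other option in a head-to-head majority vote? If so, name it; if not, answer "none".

Beloved

Beloved vs Kindred: 20–11 for Beloved.
Beloved vs Pachinko: 17–14 for Beloved.
Beloved vs The Overstory: 18–13 for Beloved.
Beloved vs Circe: 18–13 for Beloved.
Beloved beats every other option head-to-head.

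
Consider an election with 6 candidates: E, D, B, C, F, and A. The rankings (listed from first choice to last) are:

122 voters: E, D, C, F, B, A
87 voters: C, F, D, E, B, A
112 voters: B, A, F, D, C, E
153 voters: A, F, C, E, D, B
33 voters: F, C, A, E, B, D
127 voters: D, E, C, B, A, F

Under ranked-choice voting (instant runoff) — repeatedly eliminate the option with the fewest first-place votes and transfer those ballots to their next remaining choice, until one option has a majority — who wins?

D

Round 1: E 122, D 127, B 112, C 87, F 33, A 153. Eliminate F.
Round 2: E 122, D 127, B 112, C 120, A 153. Eliminate B.
Round 3: E 122, D 127, C 120, A 265. Eliminate C.
Round 4: E 122, D 214, A 298. Eliminate E.
Round 5: D 336, A 298. D has a majority.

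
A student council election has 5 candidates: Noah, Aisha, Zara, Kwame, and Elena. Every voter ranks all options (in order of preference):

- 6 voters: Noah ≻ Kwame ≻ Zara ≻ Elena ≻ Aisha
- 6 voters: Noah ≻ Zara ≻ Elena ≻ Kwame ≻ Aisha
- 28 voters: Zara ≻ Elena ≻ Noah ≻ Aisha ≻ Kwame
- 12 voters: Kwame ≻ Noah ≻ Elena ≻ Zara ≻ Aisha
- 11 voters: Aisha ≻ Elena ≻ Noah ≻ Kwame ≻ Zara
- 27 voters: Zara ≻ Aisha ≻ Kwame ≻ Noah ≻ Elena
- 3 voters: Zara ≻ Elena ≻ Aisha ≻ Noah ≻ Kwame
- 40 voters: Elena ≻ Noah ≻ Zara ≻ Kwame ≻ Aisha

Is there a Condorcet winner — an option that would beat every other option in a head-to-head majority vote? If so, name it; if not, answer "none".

none

Checking pairwise contests:
Elena beats Noah 82–51.
Noah beats Aisha 92–41.
Noah beats Zara 75–58.
Noah beats Kwame 94–39.
Zara beats Elena 70–63.
Every option loses at least one head-to-head, so there is no Condorcet winner.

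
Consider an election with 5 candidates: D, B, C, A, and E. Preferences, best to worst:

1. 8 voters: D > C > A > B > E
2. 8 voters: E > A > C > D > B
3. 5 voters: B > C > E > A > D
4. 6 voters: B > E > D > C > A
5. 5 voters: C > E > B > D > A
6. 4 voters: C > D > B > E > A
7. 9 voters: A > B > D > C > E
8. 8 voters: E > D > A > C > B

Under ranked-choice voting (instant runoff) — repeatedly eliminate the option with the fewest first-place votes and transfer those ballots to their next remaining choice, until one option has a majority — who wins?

C

Round 1: D 8, B 11, C 9, A 9, E 16. Eliminate D.
Round 2: B 11, C 17, A 9, E 16. Eliminate A.
Round 3: B 20, C 17, E 16. Eliminate E.
Round 4: B 20, C 33. C has a majority.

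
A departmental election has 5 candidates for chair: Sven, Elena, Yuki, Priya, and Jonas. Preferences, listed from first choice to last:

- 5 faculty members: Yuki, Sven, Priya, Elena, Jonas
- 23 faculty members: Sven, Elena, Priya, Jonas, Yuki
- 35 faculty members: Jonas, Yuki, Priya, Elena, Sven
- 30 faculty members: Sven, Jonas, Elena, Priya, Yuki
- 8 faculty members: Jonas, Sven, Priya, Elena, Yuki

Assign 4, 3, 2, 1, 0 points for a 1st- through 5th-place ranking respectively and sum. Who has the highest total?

Sven: 5·3 + 23·4 + 35·0 + 30·4 + 8·3 = 251
Elena: 5·1 + 23·3 + 35·1 + 30·2 + 8·1 = 177
Yuki: 5·4 + 23·0 + 35·3 + 30·0 + 8·0 = 125
Priya: 5·2 + 23·2 + 35·2 + 30·1 + 8·2 = 172
Jonas: 5·0 + 23·1 + 35·4 + 30·3 + 8·4 = 285
Jonas has the highest Borda score (285).

Jonas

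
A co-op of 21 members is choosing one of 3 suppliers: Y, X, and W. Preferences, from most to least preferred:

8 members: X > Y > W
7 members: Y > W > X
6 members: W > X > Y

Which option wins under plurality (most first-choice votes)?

First-place votes: Y 7, X 8, W 6.
X has the most first-place votes.

X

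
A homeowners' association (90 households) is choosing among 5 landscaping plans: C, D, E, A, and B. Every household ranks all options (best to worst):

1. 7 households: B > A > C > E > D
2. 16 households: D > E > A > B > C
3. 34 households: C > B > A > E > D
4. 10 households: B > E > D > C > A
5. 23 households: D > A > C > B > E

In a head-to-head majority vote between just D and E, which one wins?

E

Voters preferring D to E: 39; preferring E to D: 51.
E wins the head-to-head.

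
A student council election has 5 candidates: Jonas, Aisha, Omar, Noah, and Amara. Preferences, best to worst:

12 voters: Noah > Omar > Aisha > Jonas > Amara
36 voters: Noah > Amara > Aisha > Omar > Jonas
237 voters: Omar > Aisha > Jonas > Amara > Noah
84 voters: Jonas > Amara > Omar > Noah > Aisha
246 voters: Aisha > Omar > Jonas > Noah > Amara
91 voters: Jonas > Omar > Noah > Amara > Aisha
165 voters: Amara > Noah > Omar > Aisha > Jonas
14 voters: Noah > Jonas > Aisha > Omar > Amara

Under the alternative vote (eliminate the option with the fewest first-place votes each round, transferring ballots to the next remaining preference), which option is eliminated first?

Noah

Round 1: Jonas 175, Aisha 246, Omar 237, Noah 62, Amara 165. Eliminate Noah.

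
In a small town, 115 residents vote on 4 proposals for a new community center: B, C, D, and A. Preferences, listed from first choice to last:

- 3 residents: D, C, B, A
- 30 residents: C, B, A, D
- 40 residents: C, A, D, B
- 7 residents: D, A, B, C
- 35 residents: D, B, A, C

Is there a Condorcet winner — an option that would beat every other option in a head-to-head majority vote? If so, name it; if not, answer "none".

C vs B: 73–42 for C.
C vs D: 70–45 for C.
C vs A: 73–42 for C.
C beats every other option head-to-head.

C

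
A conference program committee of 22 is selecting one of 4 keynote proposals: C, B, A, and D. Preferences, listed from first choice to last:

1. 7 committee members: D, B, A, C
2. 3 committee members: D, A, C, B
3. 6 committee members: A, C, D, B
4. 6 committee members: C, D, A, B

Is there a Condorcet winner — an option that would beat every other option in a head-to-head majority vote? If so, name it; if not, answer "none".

Checking pairwise contests:
A beats C 16–6.
C beats B 15–7.
D beats A 16–6.
C beats D 12–10.
Every option loses at least one head-to-head, so there is no Condorcet winner.

none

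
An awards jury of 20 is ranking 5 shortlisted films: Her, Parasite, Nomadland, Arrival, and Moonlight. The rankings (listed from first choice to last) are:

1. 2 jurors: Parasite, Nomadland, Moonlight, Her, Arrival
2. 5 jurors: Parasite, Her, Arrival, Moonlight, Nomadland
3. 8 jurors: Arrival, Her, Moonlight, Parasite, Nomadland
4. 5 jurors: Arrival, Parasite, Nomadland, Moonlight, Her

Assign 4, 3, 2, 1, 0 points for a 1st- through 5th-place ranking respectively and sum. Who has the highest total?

Arrival

Her: 2·1 + 5·3 + 8·3 + 5·0 = 41
Parasite: 2·4 + 5·4 + 8·1 + 5·3 = 51
Nomadland: 2·3 + 5·0 + 8·0 + 5·2 = 16
Arrival: 2·0 + 5·2 + 8·4 + 5·4 = 62
Moonlight: 2·2 + 5·1 + 8·2 + 5·1 = 30
Arrival has the highest Borda score (62).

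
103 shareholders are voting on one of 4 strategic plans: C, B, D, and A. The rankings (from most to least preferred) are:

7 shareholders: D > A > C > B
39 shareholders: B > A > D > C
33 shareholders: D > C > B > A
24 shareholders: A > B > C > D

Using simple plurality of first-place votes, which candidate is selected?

First-place votes: C 0, B 39, D 40, A 24.
D has the most first-place votes.

D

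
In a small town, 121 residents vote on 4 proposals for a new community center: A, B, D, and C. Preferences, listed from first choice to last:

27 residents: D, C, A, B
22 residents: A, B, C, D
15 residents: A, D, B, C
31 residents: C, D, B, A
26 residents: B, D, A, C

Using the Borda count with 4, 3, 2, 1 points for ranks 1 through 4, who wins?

D

A: 27·2 + 22·4 + 15·4 + 31·1 + 26·2 = 285
B: 27·1 + 22·3 + 15·2 + 31·2 + 26·4 = 289
D: 27·4 + 22·1 + 15·3 + 31·3 + 26·3 = 346
C: 27·3 + 22·2 + 15·1 + 31·4 + 26·1 = 290
D has the highest Borda score (346).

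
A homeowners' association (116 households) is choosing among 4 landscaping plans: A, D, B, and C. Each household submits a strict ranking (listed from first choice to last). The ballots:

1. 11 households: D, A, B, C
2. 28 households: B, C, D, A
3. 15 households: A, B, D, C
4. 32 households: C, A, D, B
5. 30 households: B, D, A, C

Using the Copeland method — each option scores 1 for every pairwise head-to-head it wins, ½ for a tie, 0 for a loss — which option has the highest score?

B

A: ties B; loses to D and C → score 0.5.
D: beats A; loses to B and C → score 1.
B: beats D and C; ties A → score 2.5.
C: beats A and D; loses to B → score 2.
B has the best pairwise record.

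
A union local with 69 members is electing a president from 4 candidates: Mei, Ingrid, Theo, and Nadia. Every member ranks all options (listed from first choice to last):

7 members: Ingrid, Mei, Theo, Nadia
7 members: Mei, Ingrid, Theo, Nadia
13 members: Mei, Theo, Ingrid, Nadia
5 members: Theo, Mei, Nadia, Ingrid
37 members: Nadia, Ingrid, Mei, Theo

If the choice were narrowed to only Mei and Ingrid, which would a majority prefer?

Ingrid

Voters preferring Mei to Ingrid: 25; preferring Ingrid to Mei: 44.
Ingrid wins the head-to-head.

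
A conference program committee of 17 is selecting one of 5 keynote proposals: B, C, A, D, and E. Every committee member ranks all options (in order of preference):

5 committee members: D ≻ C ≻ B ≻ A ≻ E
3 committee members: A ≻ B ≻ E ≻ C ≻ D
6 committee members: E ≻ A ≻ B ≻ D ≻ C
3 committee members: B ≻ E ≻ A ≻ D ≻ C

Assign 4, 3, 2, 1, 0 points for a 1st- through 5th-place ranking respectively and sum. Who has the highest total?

B

B: 5·2 + 3·3 + 6·2 + 3·4 = 43
C: 5·3 + 3·1 + 6·0 + 3·0 = 18
A: 5·1 + 3·4 + 6·3 + 3·2 = 41
D: 5·4 + 3·0 + 6·1 + 3·1 = 29
E: 5·0 + 3·2 + 6·4 + 3·3 = 39
B has the highest Borda score (43).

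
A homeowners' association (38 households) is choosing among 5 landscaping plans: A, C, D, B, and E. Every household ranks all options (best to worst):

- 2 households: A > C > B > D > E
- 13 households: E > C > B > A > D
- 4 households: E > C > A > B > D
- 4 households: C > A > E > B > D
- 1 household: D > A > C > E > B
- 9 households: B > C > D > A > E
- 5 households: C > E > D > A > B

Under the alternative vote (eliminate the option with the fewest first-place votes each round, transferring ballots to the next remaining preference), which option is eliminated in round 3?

B

Round 1: A 2, C 9, D 1, B 9, E 17. Eliminate D.
Round 2: A 3, C 9, B 9, E 17. Eliminate A.
Round 3: C 12, B 9, E 17. Eliminate B.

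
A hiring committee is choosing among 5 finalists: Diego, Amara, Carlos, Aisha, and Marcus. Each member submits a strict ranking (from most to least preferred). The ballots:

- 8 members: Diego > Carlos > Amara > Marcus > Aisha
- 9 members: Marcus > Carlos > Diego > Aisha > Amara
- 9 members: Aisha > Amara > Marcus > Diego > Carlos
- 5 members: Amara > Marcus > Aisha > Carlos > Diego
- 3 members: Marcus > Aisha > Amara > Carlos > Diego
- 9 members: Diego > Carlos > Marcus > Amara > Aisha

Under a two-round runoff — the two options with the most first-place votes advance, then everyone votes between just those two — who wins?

Marcus

Round 1 first-place votes: Diego 17, Amara 5, Carlos 0, Aisha 9, Marcus 12.
Diego and Marcus advance.
Runoff: Diego is preferred to Marcus by 17 voters; Marcus by 26.
Marcus wins the runoff.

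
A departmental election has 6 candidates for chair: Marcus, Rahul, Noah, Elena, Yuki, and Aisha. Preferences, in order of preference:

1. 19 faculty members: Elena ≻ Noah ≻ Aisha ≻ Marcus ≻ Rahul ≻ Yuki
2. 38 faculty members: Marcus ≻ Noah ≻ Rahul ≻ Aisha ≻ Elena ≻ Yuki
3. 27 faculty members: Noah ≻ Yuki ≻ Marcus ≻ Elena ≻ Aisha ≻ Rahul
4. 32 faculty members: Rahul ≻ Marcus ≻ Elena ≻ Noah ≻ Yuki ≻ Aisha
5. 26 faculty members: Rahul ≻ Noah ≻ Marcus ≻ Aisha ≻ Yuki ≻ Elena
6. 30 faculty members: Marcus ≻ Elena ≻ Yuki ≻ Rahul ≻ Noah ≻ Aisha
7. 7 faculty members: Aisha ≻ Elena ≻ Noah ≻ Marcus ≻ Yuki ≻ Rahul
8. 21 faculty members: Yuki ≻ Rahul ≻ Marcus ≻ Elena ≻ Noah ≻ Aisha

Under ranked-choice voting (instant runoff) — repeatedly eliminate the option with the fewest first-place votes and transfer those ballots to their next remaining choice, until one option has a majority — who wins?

Round 1: Marcus 68, Rahul 58, Noah 27, Elena 19, Yuki 21, Aisha 7. Eliminate Aisha.
Round 2: Marcus 68, Rahul 58, Noah 27, Elena 26, Yuki 21. Eliminate Yuki.
Round 3: Marcus 68, Rahul 79, Noah 27, Elena 26. Eliminate Elena.
Round 4: Marcus 68, Rahul 79, Noah 53. Eliminate Noah.
Round 5: Marcus 121, Rahul 79. Marcus has a majority.

Marcus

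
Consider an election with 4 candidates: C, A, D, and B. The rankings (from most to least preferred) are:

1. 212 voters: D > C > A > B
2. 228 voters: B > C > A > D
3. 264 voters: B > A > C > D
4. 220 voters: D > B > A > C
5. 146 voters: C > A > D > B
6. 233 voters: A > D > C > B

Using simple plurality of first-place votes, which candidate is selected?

First-place votes: C 146, A 233, D 432, B 492.
B has the most first-place votes.

B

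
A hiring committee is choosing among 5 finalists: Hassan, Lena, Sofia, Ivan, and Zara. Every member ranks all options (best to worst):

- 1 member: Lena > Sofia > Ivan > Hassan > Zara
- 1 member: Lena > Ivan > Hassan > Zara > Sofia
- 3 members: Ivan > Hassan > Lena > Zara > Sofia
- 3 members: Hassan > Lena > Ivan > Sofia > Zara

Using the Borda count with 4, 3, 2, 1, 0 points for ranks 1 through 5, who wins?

Hassan

Hassan: 1·1 + 1·2 + 3·3 + 3·4 = 24
Lena: 1·4 + 1·4 + 3·2 + 3·3 = 23
Sofia: 1·3 + 1·0 + 3·0 + 3·1 = 6
Ivan: 1·2 + 1·3 + 3·4 + 3·2 = 23
Zara: 1·0 + 1·1 + 3·1 + 3·0 = 4
Hassan has the highest Borda score (24).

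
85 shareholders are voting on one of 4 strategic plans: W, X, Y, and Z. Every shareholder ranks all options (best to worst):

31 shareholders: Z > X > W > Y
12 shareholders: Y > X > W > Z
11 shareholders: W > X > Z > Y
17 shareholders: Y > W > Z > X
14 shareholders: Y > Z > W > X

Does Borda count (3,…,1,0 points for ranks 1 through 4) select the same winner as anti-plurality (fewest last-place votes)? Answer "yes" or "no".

Borda — scores: W 124, X 108, Y 129, Z 149. Winner: Z.
Anti-plurality — last-place votes: W 0, X 31, Y 42, Z 12. Winner: W.
The two methods disagree.

no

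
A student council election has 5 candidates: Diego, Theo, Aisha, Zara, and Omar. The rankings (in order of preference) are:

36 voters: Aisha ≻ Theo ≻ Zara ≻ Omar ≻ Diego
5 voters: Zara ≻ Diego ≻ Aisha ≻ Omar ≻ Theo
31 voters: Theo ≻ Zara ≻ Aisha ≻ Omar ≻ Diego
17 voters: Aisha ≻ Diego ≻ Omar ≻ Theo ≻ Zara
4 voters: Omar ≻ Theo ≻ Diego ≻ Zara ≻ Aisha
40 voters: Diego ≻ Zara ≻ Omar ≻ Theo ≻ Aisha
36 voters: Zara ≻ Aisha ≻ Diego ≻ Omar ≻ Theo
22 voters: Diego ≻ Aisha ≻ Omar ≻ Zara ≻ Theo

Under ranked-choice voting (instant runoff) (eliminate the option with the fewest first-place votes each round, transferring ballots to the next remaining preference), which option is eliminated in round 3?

Round 1: Diego 62, Theo 31, Aisha 53, Zara 41, Omar 4. Eliminate Omar.
Round 2: Diego 62, Theo 35, Aisha 53, Zara 41. Eliminate Theo.
Round 3: Diego 66, Aisha 53, Zara 72. Eliminate Aisha.

Aisha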